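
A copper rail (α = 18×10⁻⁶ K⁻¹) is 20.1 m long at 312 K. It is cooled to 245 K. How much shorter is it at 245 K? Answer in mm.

|ΔT| = |245 − 312| = 67 K
ΔL = αL₀ΔT = (18×10⁻⁶)(20.1)(67) = 2.42×10⁻² m

ΔL = 24.2 mm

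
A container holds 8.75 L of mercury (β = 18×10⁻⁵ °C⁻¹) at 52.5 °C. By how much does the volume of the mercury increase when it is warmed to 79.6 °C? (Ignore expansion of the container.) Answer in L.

|ΔT| = |79.6 − 52.5| = 27.1 K
ΔV = βV₀ΔT = (18×10⁻⁵)(8.75)(27.1) = 0.0427 L

ΔV = 0.0427 L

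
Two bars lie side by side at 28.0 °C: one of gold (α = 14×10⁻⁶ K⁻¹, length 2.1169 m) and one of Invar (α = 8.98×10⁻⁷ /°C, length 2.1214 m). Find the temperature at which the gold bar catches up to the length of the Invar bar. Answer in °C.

Equal length when α₁L₁ΔT − α₂L₂ΔT = L₂ − L₁ = 4.50×10⁻³ m
α₁L₁ = 2.96366×10⁻⁵, α₂L₂ = 1.9050172×10⁻⁶ → Δ(αL) = 2.77315828×10⁻⁵ m/K
ΔT = 4.50×10⁻³ / 2.77315828×10⁻⁵ = 162.270 K, so T = 28.0 + 162.270 = 190.270 °C

T = 190.3 °C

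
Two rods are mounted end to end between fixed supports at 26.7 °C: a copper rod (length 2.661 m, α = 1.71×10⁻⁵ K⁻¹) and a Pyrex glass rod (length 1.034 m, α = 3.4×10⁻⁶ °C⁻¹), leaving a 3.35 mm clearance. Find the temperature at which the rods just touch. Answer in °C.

T = 95.0 °C

Gap closes when ΔL₁ + ΔL₂ = 3.35 mm = 3.35×10⁻³ m
(α₁L₁ + α₂L₂)ΔT = g
α₁L₁ + α₂L₂ = 1.71×10⁻⁵×2.661 + 3.4×10⁻⁶×1.034 = 4.90187×10⁻⁵ m/K
ΔT = 3.35×10⁻³ / 4.90187×10⁻⁵ = 68.341 K
T = 26.7 + 68.341 = 95.041 °C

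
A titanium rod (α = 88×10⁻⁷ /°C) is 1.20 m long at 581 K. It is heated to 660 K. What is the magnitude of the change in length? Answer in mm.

ΔL = 0.834 mm

|ΔT| = |660 − 581| = 79 K
ΔL = αL₀ΔT = (88×10⁻⁷)(1.20)(79) = 8.34×10⁻⁴ m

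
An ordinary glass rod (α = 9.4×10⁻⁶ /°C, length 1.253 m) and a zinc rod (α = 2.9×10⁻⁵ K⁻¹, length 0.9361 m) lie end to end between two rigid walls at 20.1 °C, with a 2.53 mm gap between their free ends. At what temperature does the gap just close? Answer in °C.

T = 85.1 °C

α₁L₁ = 1.17782×10⁻⁵ m/K, α₂L₂ = 2.71469×10⁻⁵ m/K → total 3.89251×10⁻⁵ m/K
ΔT = g/(α₁L₁+α₂L₂) = 2.53×10⁻³ / 3.89251×10⁻⁵ = 64.997 K
T = 20.1 + 64.997 = 85.097 °C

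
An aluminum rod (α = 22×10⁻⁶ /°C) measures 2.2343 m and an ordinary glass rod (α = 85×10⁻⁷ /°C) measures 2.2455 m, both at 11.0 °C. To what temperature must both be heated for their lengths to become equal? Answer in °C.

T = 383.5 °C

L₁(1 + α₁ΔT) = L₂(1 + α₂ΔT) ⇒ ΔT = (L₂ − L₁)/(α₁L₁ − α₂L₂)
L₂ − L₁ = 2.2455 − 2.2343 = 1.12×10⁻² m
α₁L₁ − α₂L₂ = 22×10⁻⁶×2.2343 − 85×10⁻⁷×2.2455 = 3.006785×10⁻⁵ m/K
ΔT = 1.12×10⁻² / 3.006785×10⁻⁵ = 372.491 K
T = 11.0 + 372.491 = 383.491 °C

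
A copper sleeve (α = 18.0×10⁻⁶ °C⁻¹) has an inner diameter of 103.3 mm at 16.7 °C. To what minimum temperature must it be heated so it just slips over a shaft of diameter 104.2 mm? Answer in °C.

Required Δd = 104.2 − 103.3 = 0.9 mm
Δd = αd₀ΔT ⇒ ΔT = Δd/(αd₀) = 0.9 / (18.0×10⁻⁶ × 103.3) = 484.03 K
T_min = 16.7 + 484.03 = 500.73 °C

T = 501 °C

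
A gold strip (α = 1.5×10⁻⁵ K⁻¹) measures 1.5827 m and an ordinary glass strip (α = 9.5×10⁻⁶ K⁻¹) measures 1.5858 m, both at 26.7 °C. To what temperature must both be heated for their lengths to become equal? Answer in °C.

Equal length when α₁L₁ΔT − α₂L₂ΔT = L₂ − L₁ = 3.10×10⁻³ m
α₁L₁ = 2.37405×10⁻⁵, α₂L₂ = 1.50651×10⁻⁵ → Δ(αL) = 8.6754×10⁻⁶ m/K
ΔT = 3.10×10⁻³ / 8.6754×10⁻⁶ = 357.332 K, so T = 26.7 + 357.332 = 384.032 °C

T = 384.0 °C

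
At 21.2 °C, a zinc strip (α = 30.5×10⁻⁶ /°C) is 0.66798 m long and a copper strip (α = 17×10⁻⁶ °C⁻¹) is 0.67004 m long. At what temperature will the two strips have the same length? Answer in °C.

L₁(1 + α₁ΔT) = L₂(1 + α₂ΔT) ⇒ ΔT = (L₂ − L₁)/(α₁L₁ − α₂L₂)
L₂ − L₁ = 0.67004 − 0.66798 = 2.06×10⁻³ m
α₁L₁ − α₂L₂ = 30.5×10⁻⁶×0.66798 − 17×10⁻⁶×0.67004 = 8.98271×10⁻⁶ m/K
ΔT = 2.06×10⁻³ / 8.98271×10⁻⁶ = 229.329 K
T = 21.2 + 229.329 = 250.529 °C

T = 250.5 °C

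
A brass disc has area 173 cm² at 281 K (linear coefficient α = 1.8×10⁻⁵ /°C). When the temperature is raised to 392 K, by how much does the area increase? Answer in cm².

ΔA = 0.691 cm²

Area coefficient ≈ 2α; |ΔT| = 111 K
ΔA = 2αA₀ΔT = 2(1.8×10⁻⁵)(173)(111) = 0.691 cm²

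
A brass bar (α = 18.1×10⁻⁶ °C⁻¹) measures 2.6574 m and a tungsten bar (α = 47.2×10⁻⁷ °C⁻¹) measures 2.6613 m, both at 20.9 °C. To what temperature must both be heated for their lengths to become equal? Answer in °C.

T = 130.6 °C

L₁(1 + α₁ΔT) = L₂(1 + α₂ΔT) ⇒ ΔT = (L₂ − L₁)/(α₁L₁ − α₂L₂)
L₂ − L₁ = 2.6613 − 2.6574 = 3.90×10⁻³ m
α₁L₁ − α₂L₂ = 18.1×10⁻⁶×2.6574 − 47.2×10⁻⁷×2.6613 = 3.5537604×10⁻⁵ m/K
ΔT = 3.90×10⁻³ / 3.5537604×10⁻⁵ = 109.743 K
T = 20.9 + 109.743 = 130.643 °C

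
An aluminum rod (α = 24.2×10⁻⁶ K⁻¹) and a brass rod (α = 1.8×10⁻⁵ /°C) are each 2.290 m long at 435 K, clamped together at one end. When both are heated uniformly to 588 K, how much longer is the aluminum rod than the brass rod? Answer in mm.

ΔT = 153 K
aluminum: ΔL = 24.2×10⁻⁶ × 2.290 m × 153 = 8.4790×10⁻³ m = 8.4790 mm
brass: ΔL = 1.8×10⁻⁵ × 2.290 m × 153 = 6.3067×10⁻³ m = 6.3067 mm
difference = 8.4790 − 6.3067 = 2.1723 mm

2.17 mm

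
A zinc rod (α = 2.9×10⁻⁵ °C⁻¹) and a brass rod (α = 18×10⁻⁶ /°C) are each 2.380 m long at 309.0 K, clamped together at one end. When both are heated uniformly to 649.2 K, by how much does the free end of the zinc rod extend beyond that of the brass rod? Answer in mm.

ΔT = 340.2 K
zinc: ΔL = 2.9×10⁻⁵ × 2.380 m × 340.2 = 2.3481×10⁻² m = 23.481 mm
brass: ΔL = 18×10⁻⁶ × 2.380 m × 340.2 = 1.4574×10⁻² m = 14.574 mm
difference = 23.481 − 14.574 = 8.907 mm

8.91 mm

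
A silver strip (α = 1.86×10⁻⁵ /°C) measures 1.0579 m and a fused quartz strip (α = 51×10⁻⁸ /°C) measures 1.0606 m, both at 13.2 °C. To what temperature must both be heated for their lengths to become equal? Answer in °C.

T = 154.3 °C

L₁(1 + α₁ΔT) = L₂(1 + α₂ΔT) ⇒ ΔT = (L₂ − L₁)/(α₁L₁ − α₂L₂)
L₂ − L₁ = 1.0606 − 1.0579 = 2.70×10⁻³ m
α₁L₁ − α₂L₂ = 1.86×10⁻⁵×1.0579 − 51×10⁻⁸×1.0606 = 1.9136034×10⁻⁵ m/K
ΔT = 2.70×10⁻³ / 1.9136034×10⁻⁵ = 141.095 K
T = 13.2 + 141.095 = 154.295 °C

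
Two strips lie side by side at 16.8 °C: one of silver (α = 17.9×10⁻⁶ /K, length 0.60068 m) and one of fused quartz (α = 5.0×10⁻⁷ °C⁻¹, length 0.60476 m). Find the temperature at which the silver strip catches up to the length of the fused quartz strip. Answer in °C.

Equal length when α₁L₁ΔT − α₂L₂ΔT = L₂ − L₁ = 4.08×10⁻³ m
α₁L₁ = 1.0752172×10⁻⁵, α₂L₂ = 3.0238×10⁻⁷ → Δ(αL) = 1.0449792×10⁻⁵ m/K
ΔT = 4.08×10⁻³ / 1.0449792×10⁻⁵ = 390.438 K, so T = 16.8 + 390.438 = 407.238 °C

T = 407.2 °C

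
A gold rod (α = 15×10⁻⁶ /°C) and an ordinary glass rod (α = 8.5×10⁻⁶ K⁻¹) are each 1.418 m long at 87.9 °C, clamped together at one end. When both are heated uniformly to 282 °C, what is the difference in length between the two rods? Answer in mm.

ΔT = 194.1 K
gold: ΔL = 15×10⁻⁶ × 1.418 m × 194.1 = 4.1285×10⁻³ m = 4.1285 mm
ordinary glass: ΔL = 8.5×10⁻⁶ × 1.418 m × 194.1 = 2.3395×10⁻³ m = 2.3395 mm
difference = 4.1285 − 2.3395 = 1.7890 mm

1.79 mm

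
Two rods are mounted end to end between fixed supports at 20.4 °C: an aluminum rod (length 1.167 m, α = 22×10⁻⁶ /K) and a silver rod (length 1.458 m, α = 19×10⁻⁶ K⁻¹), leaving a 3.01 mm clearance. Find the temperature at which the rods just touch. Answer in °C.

T = 76.8 °C

α₁L₁ = 2.5674×10⁻⁵ m/K, α₂L₂ = 2.7702×10⁻⁵ m/K → total 5.3376×10⁻⁵ m/K
ΔT = g/(α₁L₁+α₂L₂) = 3.01×10⁻³ / 5.3376×10⁻⁵ = 56.392 K
T = 20.4 + 56.392 = 76.792 °C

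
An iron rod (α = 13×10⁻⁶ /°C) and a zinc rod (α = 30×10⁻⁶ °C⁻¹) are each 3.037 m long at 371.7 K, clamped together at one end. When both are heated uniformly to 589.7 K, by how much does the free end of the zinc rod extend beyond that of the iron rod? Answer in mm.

ΔT = 218.0 K
iron: ΔL = 13×10⁻⁶ × 3.037 m × 218.0 = 8.6069×10⁻³ m = 8.6069 mm
zinc: ΔL = 30×10⁻⁶ × 3.037 m × 218.0 = 1.9862×10⁻² m = 19.862 mm
difference = 19.862 − 8.6069 = 11.2551 mm

11.3 mm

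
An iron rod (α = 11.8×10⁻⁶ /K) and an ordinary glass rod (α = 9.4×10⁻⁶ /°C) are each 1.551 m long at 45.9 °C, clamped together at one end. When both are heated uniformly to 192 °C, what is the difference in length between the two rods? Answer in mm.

ΔT = 146.1 K
iron: ΔL = 11.8×10⁻⁶ × 1.551 m × 146.1 = 2.6739×10⁻³ m = 2.6739 mm
ordinary glass: ΔL = 9.4×10⁻⁶ × 1.551 m × 146.1 = 2.1301×10⁻³ m = 2.1301 mm
difference = 2.6739 − 2.1301 = 0.5438 mm

0.544 mm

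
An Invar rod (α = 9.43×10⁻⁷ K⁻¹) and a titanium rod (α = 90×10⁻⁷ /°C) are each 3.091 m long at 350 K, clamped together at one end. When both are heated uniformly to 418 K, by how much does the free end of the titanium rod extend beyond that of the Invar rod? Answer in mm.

ΔT = 68 K
Invar: ΔL = 9.43×10⁻⁷ × 3.091 m × 68 = 1.9821×10⁻⁴ m = 0.19821 mm
titanium: ΔL = 90×10⁻⁷ × 3.091 m × 68 = 1.8917×10⁻³ m = 1.8917 mm
difference = 1.8917 − 0.19821 = 1.69349 mm

1.69 mm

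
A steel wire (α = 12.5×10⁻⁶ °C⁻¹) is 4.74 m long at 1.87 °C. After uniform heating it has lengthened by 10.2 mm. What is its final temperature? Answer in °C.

ΔL = αL₀ΔT ⇒ ΔT = ΔL / (αL₀)
ΔT = 10.2×10⁻³ m / (12.5×10⁻⁶ × 4.74 m) = 172.15 K
T = 1.87 + 172.15 = 174.02 °C

T = 174 °C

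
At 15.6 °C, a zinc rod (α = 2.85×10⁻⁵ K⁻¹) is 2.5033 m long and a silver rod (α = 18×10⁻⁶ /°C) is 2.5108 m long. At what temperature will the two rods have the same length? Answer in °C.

L₁(1 + α₁ΔT) = L₂(1 + α₂ΔT) ⇒ ΔT = (L₂ − L₁)/(α₁L₁ − α₂L₂)
L₂ − L₁ = 2.5108 − 2.5033 = 7.50×10⁻³ m
α₁L₁ − α₂L₂ = 2.85×10⁻⁵×2.5033 − 18×10⁻⁶×2.5108 = 2.614965×10⁻⁵ m/K
ΔT = 7.50×10⁻³ / 2.614965×10⁻⁵ = 286.811 K
T = 15.6 + 286.811 = 302.411 °C

T = 302.4 °C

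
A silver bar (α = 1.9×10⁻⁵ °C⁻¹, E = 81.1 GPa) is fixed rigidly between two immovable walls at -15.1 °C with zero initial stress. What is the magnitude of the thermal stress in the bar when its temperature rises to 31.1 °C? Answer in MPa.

σ = 71.2 MPa

Fully constrained: the free strain ε = αΔT is blocked, so σ = Eε = EαΔT.
|ΔT| = 46.2 K
σ = 81.1×10⁹ × 1.9×10⁻⁵ × 46.2 = 7.12×10⁷ Pa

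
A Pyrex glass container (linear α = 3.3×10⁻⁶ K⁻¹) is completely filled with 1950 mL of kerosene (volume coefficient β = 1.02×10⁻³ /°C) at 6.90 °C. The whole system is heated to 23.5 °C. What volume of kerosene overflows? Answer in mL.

32.7 mL

The container also expands: β_container ≈ 3α = 9.9×10⁻⁶ /K
Net overflow = V₀(β_liq − 3α_cont)ΔT
β − 3α = 1.02×10⁻³ − 9.9×10⁻⁶ = 1.0101×10⁻³ /K; ΔT = 16.60 K
ΔV = 1950 × 1.0101×10⁻³ × 16.60 = 32.7 mL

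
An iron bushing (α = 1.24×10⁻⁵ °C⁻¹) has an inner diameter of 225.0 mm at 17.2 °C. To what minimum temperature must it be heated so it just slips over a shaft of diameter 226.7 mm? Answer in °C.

Required Δd = 226.7 − 225.0 = 1.7 mm
Δd = αd₀ΔT ⇒ ΔT = Δd/(αd₀) = 1.7 / (1.24×10⁻⁵ × 225.0) = 609.32 K
T_min = 17.2 + 609.32 = 626.52 °C

T = 627 °C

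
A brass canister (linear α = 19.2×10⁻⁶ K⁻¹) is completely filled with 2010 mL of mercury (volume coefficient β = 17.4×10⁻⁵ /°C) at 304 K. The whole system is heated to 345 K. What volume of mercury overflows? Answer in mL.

The canister also expands: β_container ≈ 3α = 5.76×10⁻⁵ /K
Net overflow = V₀(β_liq − 3α_cont)ΔT
β − 3α = 1.74×10⁻⁴ − 5.76×10⁻⁵ = 1.164×10⁻⁴ /K; ΔT = 41 K
ΔV = 2010 × 1.164×10⁻⁴ × 41 = 9.59 mL

9.59 mL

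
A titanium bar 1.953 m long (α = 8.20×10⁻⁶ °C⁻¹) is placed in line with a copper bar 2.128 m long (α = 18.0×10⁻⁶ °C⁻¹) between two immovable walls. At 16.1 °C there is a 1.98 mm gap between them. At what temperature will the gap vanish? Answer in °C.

T = 52.6 °C

Gap closes when ΔL₁ + ΔL₂ = 1.98 mm = 1.98×10⁻³ m
(α₁L₁ + α₂L₂)ΔT = g
α₁L₁ + α₂L₂ = 8.20×10⁻⁶×1.953 + 18.0×10⁻⁶×2.128 = 5.43186×10⁻⁵ m/K
ΔT = 1.98×10⁻³ / 5.43186×10⁻⁵ = 36.452 K
T = 16.1 + 36.452 = 52.552 °C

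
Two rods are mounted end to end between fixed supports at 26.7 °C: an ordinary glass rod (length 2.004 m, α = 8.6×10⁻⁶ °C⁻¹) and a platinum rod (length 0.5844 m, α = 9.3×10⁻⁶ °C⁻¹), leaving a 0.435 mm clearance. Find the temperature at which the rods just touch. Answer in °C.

α₁L₁ = 1.72344×10⁻⁵ m/K, α₂L₂ = 5.43492×10⁻⁶ m/K → total 2.266932×10⁻⁵ m/K
ΔT = g/(α₁L₁+α₂L₂) = 4.35×10⁻⁴ / 2.266932×10⁻⁵ = 19.189 K
T = 26.7 + 19.189 = 45.889 °C

T = 45.9 °C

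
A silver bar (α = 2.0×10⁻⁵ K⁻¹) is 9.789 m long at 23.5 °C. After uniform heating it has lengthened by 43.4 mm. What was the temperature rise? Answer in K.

ΔT = 222 K

ΔL = αL₀ΔT ⇒ ΔT = ΔL / (αL₀)
ΔT = 43.4×10⁻³ m / (2.0×10⁻⁵ × 9.789 m) = 221.68 K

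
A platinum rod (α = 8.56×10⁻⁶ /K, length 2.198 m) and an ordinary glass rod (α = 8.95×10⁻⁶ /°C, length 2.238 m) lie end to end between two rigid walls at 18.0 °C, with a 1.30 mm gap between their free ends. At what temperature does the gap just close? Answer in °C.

α₁L₁ = 1.881488×10⁻⁵ m/K, α₂L₂ = 2.00301×10⁻⁵ m/K → total 3.884498×10⁻⁵ m/K
ΔT = g/(α₁L₁+α₂L₂) = 1.30×10⁻³ / 3.884498×10⁻⁵ = 33.466 K
T = 18.0 + 33.466 = 51.466 °C

T = 51.5 °C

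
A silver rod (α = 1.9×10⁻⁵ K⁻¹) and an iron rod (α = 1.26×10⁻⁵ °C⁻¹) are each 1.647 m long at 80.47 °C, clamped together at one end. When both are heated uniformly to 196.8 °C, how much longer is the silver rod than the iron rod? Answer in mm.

ΔT = 116.33 K
silver: ΔL = 1.9×10⁻⁵ × 1.647 m × 116.33 = 3.6403×10⁻³ m = 3.6403 mm
iron: ΔL = 1.26×10⁻⁵ × 1.647 m × 116.33 = 2.4141×10⁻³ m = 2.4141 mm
difference = 3.6403 − 2.4141 = 1.2262 mm

1.23 mm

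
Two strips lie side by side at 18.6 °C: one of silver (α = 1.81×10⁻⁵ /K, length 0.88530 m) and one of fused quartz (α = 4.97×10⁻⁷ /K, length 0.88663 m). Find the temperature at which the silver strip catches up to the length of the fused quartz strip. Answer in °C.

T = 103.9 °C

Equal length when α₁L₁ΔT − α₂L₂ΔT = L₂ − L₁ = 1.33×10⁻³ m
α₁L₁ = 1.602393×10⁻⁵, α₂L₂ = 4.4065511×10⁻⁷ → Δ(αL) = 1.558327489×10⁻⁵ m/K
ΔT = 1.33×10⁻³ / 1.558327489×10⁻⁵ = 85.348 K, so T = 18.6 + 85.348 = 103.948 °C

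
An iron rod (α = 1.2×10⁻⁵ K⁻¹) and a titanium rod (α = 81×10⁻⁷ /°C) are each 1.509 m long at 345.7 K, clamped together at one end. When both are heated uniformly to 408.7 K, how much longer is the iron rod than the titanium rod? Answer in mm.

ΔT = 63.0 K
iron: ΔL = 1.2×10⁻⁵ × 1.509 m × 63.0 = 1.1408×10⁻³ m = 1.1408 mm
titanium: ΔL = 81×10⁻⁷ × 1.509 m × 63.0 = 7.7004×10⁻⁴ m = 0.77004 mm
difference = 1.1408 − 0.77004 = 0.37076 mm

0.371 mm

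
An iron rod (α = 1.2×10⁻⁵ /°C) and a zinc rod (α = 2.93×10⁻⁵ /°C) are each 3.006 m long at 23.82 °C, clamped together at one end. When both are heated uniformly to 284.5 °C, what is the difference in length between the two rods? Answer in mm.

ΔT = 260.68 K
iron: ΔL = 1.2×10⁻⁵ × 3.006 m × 260.68 = 9.4032×10⁻³ m = 9.4032 mm
zinc: ΔL = 2.93×10⁻⁵ × 3.006 m × 260.68 = 2.2960×10⁻² m = 22.960 mm
difference = 22.960 − 9.4032 = 13.5568 mm

13.6 mm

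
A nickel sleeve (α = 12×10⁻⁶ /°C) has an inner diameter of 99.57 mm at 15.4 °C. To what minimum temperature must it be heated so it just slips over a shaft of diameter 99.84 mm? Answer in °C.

Required Δd = 99.84 − 99.57 = 0.27 mm
Δd = αd₀ΔT ⇒ ΔT = Δd/(αd₀) = 0.27 / (12×10⁻⁶ × 99.57) = 225.97 K
T_min = 15.4 + 225.97 = 241.37 °C

T = 241 °C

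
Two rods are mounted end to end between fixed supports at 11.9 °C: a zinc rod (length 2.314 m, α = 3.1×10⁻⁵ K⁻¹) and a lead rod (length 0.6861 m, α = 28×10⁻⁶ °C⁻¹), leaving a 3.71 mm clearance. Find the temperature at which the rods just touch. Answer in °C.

T = 52.7 °C

Gap closes when ΔL₁ + ΔL₂ = 3.71 mm = 3.71×10⁻³ m
(α₁L₁ + α₂L₂)ΔT = g
α₁L₁ + α₂L₂ = 3.1×10⁻⁵×2.314 + 28×10⁻⁶×0.6861 = 9.09448×10⁻⁵ m/K
ΔT = 3.71×10⁻³ / 9.09448×10⁻⁵ = 40.794 K
T = 11.9 + 40.794 = 52.694 °C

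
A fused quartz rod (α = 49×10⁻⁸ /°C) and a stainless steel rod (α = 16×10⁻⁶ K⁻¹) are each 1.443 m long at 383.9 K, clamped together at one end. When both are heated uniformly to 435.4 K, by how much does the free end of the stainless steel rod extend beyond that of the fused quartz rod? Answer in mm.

1.15 mm

ΔT = 51.5 K
fused quartz: ΔL = 49×10⁻⁸ × 1.443 m × 51.5 = 3.6414×10⁻⁵ m = 0.036414 mm
stainless steel: ΔL = 16×10⁻⁶ × 1.443 m × 51.5 = 1.1890×10⁻³ m = 1.1890 mm
difference = 1.1890 − 0.036414 = 1.152586 mm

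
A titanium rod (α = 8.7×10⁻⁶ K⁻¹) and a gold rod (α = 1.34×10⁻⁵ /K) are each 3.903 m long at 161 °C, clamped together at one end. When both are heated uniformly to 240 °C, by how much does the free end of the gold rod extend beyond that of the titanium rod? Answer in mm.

ΔT = 79 K
titanium: ΔL = 8.7×10⁻⁶ × 3.903 m × 79 = 2.6825×10⁻³ m = 2.6825 mm
gold: ΔL = 1.34×10⁻⁵ × 3.903 m × 79 = 4.1317×10⁻³ m = 4.1317 mm
difference = 4.1317 − 2.6825 = 1.4492 mm

1.45 mm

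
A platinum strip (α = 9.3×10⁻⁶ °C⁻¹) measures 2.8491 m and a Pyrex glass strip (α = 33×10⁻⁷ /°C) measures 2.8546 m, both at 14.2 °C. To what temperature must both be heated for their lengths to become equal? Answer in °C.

T = 336.3 °C

Equal length when α₁L₁ΔT − α₂L₂ΔT = L₂ − L₁ = 5.50×10⁻³ m
α₁L₁ = 2.649663×10⁻⁵, α₂L₂ = 9.42018×10⁻⁶ → Δ(αL) = 1.707645×10⁻⁵ m/K
ΔT = 5.50×10⁻³ / 1.707645×10⁻⁵ = 322.081 K, so T = 14.2 + 322.081 = 336.281 °C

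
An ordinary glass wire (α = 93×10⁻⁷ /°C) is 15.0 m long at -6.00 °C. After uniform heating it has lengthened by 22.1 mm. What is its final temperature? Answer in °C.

ΔL = αL₀ΔT ⇒ ΔT = ΔL / (αL₀)
ΔT = 22.1×10⁻³ m / (93×10⁻⁷ × 15.0 m) = 158.42 K
T = -6.00 + 158.42 = 152.42 °C

T = 152 °C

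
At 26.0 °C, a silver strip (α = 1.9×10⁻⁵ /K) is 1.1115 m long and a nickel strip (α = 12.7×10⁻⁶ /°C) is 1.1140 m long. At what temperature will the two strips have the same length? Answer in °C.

Equal length when α₁L₁ΔT − α₂L₂ΔT = L₂ − L₁ = 2.50×10⁻³ m
α₁L₁ = 2.11185×10⁻⁵, α₂L₂ = 1.41478×10⁻⁵ → Δ(αL) = 6.9707×10⁻⁶ m/K
ΔT = 2.50×10⁻³ / 6.9707×10⁻⁶ = 358.644 K, so T = 26.0 + 358.644 = 384.644 °C

T = 384.6 °C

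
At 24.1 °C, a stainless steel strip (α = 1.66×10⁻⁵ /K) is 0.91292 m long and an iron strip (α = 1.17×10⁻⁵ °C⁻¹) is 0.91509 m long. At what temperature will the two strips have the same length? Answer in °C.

Equal length when α₁L₁ΔT − α₂L₂ΔT = L₂ − L₁ = 2.17×10⁻³ m
α₁L₁ = 1.5154472×10⁻⁵, α₂L₂ = 1.0706553×10⁻⁵ → Δ(αL) = 4.447919×10⁻⁶ m/K
ΔT = 2.17×10⁻³ / 4.447919×10⁻⁶ = 487.869 K, so T = 24.1 + 487.869 = 511.969 °C

T = 512.0 °C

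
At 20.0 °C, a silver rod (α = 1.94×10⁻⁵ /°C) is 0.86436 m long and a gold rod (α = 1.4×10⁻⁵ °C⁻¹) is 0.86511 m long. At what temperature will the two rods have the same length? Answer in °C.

T = 181.0 °C

L₁(1 + α₁ΔT) = L₂(1 + α₂ΔT) ⇒ ΔT = (L₂ − L₁)/(α₁L₁ − α₂L₂)
L₂ − L₁ = 0.86511 − 0.86436 = 7.50×10⁻⁴ m
α₁L₁ − α₂L₂ = 1.94×10⁻⁵×0.86436 − 1.4×10⁻⁵×0.86511 = 4.657044×10⁻⁶ m/K
ΔT = 7.50×10⁻⁴ / 4.657044×10⁻⁶ = 161.046 K
T = 20.0 + 161.046 = 181.046 °C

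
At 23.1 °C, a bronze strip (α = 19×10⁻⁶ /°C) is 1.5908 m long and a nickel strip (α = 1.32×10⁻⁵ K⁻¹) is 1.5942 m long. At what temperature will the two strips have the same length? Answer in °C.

T = 393.4 °C

L₁(1 + α₁ΔT) = L₂(1 + α₂ΔT) ⇒ ΔT = (L₂ − L₁)/(α₁L₁ − α₂L₂)
L₂ − L₁ = 1.5942 − 1.5908 = 3.40×10⁻³ m
α₁L₁ − α₂L₂ = 19×10⁻⁶×1.5908 − 1.32×10⁻⁵×1.5942 = 9.18176×10⁻⁶ m/K
ΔT = 3.40×10⁻³ / 9.18176×10⁻⁶ = 370.299 K
T = 23.1 + 370.299 = 393.399 °C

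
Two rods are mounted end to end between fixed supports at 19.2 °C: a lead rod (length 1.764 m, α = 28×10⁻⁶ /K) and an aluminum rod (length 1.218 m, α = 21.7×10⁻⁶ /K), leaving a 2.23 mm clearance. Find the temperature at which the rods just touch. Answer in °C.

α₁L₁ = 4.9392×10⁻⁵ m/K, α₂L₂ = 2.64306×10⁻⁵ m/K → total 7.58226×10⁻⁵ m/K
ΔT = g/(α₁L₁+α₂L₂) = 2.23×10⁻³ / 7.58226×10⁻⁵ = 29.411 K
T = 19.2 + 29.411 = 48.611 °C

T = 48.6 °C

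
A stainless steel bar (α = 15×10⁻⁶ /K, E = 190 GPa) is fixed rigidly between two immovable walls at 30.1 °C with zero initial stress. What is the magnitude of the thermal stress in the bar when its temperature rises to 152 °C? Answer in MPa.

σ = 347 MPa

Fully constrained: the free strain ε = αΔT is blocked, so σ = Eε = EαΔT.
|ΔT| = 121.9 K
σ = 190×10⁹ × 15×10⁻⁶ × 121.9 = 3.47×10⁸ Pa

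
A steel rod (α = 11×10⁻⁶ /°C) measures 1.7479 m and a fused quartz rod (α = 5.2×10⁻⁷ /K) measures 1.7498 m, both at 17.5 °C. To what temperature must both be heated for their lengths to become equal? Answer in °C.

T = 121.2 °C

Equal length when α₁L₁ΔT − α₂L₂ΔT = L₂ − L₁ = 1.90×10⁻³ m
α₁L₁ = 1.92269×10⁻⁵, α₂L₂ = 9.09896×10⁻⁷ → Δ(αL) = 1.8317004×10⁻⁵ m/K
ΔT = 1.90×10⁻³ / 1.8317004×10⁻⁵ = 103.729 K, so T = 17.5 + 103.729 = 121.229 °C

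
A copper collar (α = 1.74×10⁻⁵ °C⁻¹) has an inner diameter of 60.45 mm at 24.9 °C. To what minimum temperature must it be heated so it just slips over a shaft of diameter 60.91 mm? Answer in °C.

T = 462 °C

Required Δd = 60.91 − 60.45 = 0.46 mm
Δd = αd₀ΔT ⇒ ΔT = Δd/(αd₀) = 0.46 / (1.74×10⁻⁵ × 60.45) = 437.33 K
T_min = 24.9 + 437.33 = 462.23 °C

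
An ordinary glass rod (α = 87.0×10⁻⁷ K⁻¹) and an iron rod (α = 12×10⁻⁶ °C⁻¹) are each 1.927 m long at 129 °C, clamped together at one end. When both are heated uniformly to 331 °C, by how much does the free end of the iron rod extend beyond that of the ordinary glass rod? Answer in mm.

1.28 mm

ΔT = 202 K
ordinary glass: ΔL = 87.0×10⁻⁷ × 1.927 m × 202 = 3.3865×10⁻³ m = 3.3865 mm
iron: ΔL = 12×10⁻⁶ × 1.927 m × 202 = 4.6710×10⁻³ m = 4.6710 mm
difference = 4.6710 − 3.3865 = 1.2845 mm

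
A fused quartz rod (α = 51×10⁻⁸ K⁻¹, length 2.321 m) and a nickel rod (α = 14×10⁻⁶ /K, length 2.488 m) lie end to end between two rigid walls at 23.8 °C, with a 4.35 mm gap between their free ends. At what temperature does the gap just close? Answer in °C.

T = 145 °C

Gap closes when ΔL₁ + ΔL₂ = 4.35 mm = 4.35×10⁻³ m
(α₁L₁ + α₂L₂)ΔT = g
α₁L₁ + α₂L₂ = 51×10⁻⁸×2.321 + 14×10⁻⁶×2.488 = 3.601571×10⁻⁵ m/K
ΔT = 4.35×10⁻³ / 3.601571×10⁻⁵ = 120.78 K
T = 23.8 + 120.78 = 144.58 °C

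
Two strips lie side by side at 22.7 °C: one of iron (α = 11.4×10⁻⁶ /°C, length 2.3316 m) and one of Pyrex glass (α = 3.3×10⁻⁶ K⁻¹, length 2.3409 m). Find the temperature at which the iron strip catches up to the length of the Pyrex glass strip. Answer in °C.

T = 515.9 °C

L₁(1 + α₁ΔT) = L₂(1 + α₂ΔT) ⇒ ΔT = (L₂ − L₁)/(α₁L₁ − α₂L₂)
L₂ − L₁ = 2.3409 − 2.3316 = 9.30×10⁻³ m
α₁L₁ − α₂L₂ = 11.4×10⁻⁶×2.3316 − 3.3×10⁻⁶×2.3409 = 1.885527×10⁻⁵ m/K
ΔT = 9.30×10⁻³ / 1.885527×10⁻⁵ = 493.231 K
T = 22.7 + 493.231 = 515.931 °C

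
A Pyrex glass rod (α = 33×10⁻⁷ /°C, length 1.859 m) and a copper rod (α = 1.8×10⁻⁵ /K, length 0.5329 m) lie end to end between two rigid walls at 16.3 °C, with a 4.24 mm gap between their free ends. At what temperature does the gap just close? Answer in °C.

Gap closes when ΔL₁ + ΔL₂ = 4.24 mm = 4.24×10⁻³ m
(α₁L₁ + α₂L₂)ΔT = g
α₁L₁ + α₂L₂ = 33×10⁻⁷×1.859 + 1.8×10⁻⁵×0.5329 = 1.57269×10⁻⁵ m/K
ΔT = 4.24×10⁻³ / 1.57269×10⁻⁵ = 269.60 K
T = 16.3 + 269.60 = 285.90 °C

T = 286 °C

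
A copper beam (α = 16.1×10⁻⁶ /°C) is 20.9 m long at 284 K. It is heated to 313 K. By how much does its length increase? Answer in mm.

|ΔT| = |313 − 284| = 29 K
ΔL = αL₀ΔT = (16.1×10⁻⁶)(20.9)(29) = 9.76×10⁻³ m

ΔL = 9.76 mm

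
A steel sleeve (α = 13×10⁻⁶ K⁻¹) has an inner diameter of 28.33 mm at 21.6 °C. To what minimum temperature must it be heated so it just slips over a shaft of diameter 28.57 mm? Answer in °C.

Required Δd = 28.57 − 28.33 = 0.24 mm
Δd = αd₀ΔT ⇒ ΔT = Δd/(αd₀) = 0.24 / (13×10⁻⁶ × 28.33) = 651.66 K
T_min = 21.6 + 651.66 = 673.26 °C

T = 673 °C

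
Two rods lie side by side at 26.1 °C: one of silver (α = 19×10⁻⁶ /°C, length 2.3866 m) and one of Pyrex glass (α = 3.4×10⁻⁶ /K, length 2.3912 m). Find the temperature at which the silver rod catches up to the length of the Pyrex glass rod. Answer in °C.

L₁(1 + α₁ΔT) = L₂(1 + α₂ΔT) ⇒ ΔT = (L₂ − L₁)/(α₁L₁ − α₂L₂)
L₂ − L₁ = 2.3912 − 2.3866 = 4.60×10⁻³ m
α₁L₁ − α₂L₂ = 19×10⁻⁶×2.3866 − 3.4×10⁻⁶×2.3912 = 3.721532×10⁻⁵ m/K
ΔT = 4.60×10⁻³ / 3.721532×10⁻⁵ = 123.605 K
T = 26.1 + 123.605 = 149.705 °C

T = 149.7 °C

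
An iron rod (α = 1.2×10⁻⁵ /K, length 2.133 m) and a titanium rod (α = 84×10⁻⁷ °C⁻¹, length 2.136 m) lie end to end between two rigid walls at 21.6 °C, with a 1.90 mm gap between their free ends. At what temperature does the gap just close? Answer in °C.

α₁L₁ = 2.5596×10⁻⁵ m/K, α₂L₂ = 1.79424×10⁻⁵ m/K → total 4.35384×10⁻⁵ m/K
ΔT = g/(α₁L₁+α₂L₂) = 1.90×10⁻³ / 4.35384×10⁻⁵ = 43.640 K
T = 21.6 + 43.640 = 65.240 °C

T = 65.2 °C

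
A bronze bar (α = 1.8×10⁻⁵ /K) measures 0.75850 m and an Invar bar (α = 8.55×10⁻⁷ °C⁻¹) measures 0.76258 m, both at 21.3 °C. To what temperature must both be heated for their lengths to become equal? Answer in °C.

T = 335.1 °C

Equal length when α₁L₁ΔT − α₂L₂ΔT = L₂ − L₁ = 4.08×10⁻³ m
α₁L₁ = 1.3653×10⁻⁵, α₂L₂ = 6.520059×10⁻⁷ → Δ(αL) = 1.30009941×10⁻⁵ m/K
ΔT = 4.08×10⁻³ / 1.30009941×10⁻⁵ = 313.822 K, so T = 21.3 + 313.822 = 335.122 °C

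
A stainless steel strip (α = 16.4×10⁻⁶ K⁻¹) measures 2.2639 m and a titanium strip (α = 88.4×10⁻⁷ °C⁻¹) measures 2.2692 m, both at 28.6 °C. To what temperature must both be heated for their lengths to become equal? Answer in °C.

T = 339.1 °C

L₁(1 + α₁ΔT) = L₂(1 + α₂ΔT) ⇒ ΔT = (L₂ − L₁)/(α₁L₁ − α₂L₂)
L₂ − L₁ = 2.2692 − 2.2639 = 5.30×10⁻³ m
α₁L₁ − α₂L₂ = 16.4×10⁻⁶×2.2639 − 88.4×10⁻⁷×2.2692 = 1.7068232×10⁻⁵ m/K
ΔT = 5.30×10⁻³ / 1.7068232×10⁻⁵ = 310.518 K
T = 28.6 + 310.518 = 339.118 °C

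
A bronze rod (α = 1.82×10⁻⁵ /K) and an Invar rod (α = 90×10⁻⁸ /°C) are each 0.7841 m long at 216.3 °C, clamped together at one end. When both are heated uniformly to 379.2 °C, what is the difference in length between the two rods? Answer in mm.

ΔT = 162.9 K
bronze: ΔL = 1.82×10⁻⁵ × 0.7841 m × 162.9 = 2.3247×10⁻³ m = 2.3247 mm
Invar: ΔL = 90×10⁻⁸ × 0.7841 m × 162.9 = 1.1496×10⁻⁴ m = 0.11496 mm
difference = 2.3247 − 0.11496 = 2.20974 mm

2.21 mm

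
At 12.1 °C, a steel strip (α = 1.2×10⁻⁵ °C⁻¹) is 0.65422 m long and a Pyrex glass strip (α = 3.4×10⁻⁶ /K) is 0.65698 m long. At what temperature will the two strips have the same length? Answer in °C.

Equal length when α₁L₁ΔT − α₂L₂ΔT = L₂ − L₁ = 2.76×10⁻³ m
α₁L₁ = 7.85064×10⁻⁶, α₂L₂ = 2.233732×10⁻⁶ → Δ(αL) = 5.616908×10⁻⁶ m/K
ΔT = 2.76×10⁻³ / 5.616908×10⁻⁶ = 491.374 K, so T = 12.1 + 491.374 = 503.474 °C

T = 503.5 °C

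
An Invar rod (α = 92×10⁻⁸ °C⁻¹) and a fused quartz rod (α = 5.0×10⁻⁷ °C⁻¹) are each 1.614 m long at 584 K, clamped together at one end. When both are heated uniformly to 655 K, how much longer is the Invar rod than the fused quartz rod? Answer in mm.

ΔT = 71 K
Invar: ΔL = 92×10⁻⁸ × 1.614 m × 71 = 1.0543×10⁻⁴ m = 0.10543 mm
fused quartz: ΔL = 5.0×10⁻⁷ × 1.614 m × 71 = 5.7297×10⁻⁵ m = 0.057297 mm
difference = 0.10543 − 0.057297 = 0.048133 mm

0.0481 mm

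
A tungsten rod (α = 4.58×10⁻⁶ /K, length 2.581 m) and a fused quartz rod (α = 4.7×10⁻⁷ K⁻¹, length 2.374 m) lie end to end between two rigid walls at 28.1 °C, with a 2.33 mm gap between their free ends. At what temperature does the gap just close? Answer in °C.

T = 208 °C

Gap closes when ΔL₁ + ΔL₂ = 2.33 mm = 2.33×10⁻³ m
(α₁L₁ + α₂L₂)ΔT = g
α₁L₁ + α₂L₂ = 4.58×10⁻⁶×2.581 + 4.7×10⁻⁷×2.374 = 1.293676×10⁻⁵ m/K
ΔT = 2.33×10⁻³ / 1.293676×10⁻⁵ = 180.11 K
T = 28.1 + 180.11 = 208.21 °C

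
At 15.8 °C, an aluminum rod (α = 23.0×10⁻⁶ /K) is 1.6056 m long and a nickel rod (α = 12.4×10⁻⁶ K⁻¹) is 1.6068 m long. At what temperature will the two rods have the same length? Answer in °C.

Equal length when α₁L₁ΔT − α₂L₂ΔT = L₂ − L₁ = 1.20×10⁻³ m
α₁L₁ = 3.69288×10⁻⁵, α₂L₂ = 1.992432×10⁻⁵ → Δ(αL) = 1.700448×10⁻⁵ m/K
ΔT = 1.20×10⁻³ / 1.700448×10⁻⁵ = 70.5696 K, so T = 15.8 + 70.5696 = 86.3696 °C

T = 86.37 °C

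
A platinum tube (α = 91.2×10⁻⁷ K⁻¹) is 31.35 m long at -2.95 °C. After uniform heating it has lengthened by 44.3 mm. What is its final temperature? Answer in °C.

ΔL = αL₀ΔT ⇒ ΔT = ΔL / (αL₀)
ΔT = 44.3×10⁻³ m / (91.2×10⁻⁷ × 31.35 m) = 154.94 K
T = -2.95 + 154.94 = 151.99 °C

T = 152 °C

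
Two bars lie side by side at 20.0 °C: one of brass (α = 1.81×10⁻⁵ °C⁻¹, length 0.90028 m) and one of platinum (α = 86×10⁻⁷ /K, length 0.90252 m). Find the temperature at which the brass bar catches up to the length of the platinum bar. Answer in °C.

T = 282.5 °C

L₁(1 + α₁ΔT) = L₂(1 + α₂ΔT) ⇒ ΔT = (L₂ − L₁)/(α₁L₁ − α₂L₂)
L₂ − L₁ = 0.90252 − 0.90028 = 2.24×10⁻³ m
α₁L₁ − α₂L₂ = 1.81×10⁻⁵×0.90028 − 86×10⁻⁷×0.90252 = 8.533396×10⁻⁶ m/K
ΔT = 2.24×10⁻³ / 8.533396×10⁻⁶ = 262.498 K
T = 20.0 + 262.498 = 282.498 °C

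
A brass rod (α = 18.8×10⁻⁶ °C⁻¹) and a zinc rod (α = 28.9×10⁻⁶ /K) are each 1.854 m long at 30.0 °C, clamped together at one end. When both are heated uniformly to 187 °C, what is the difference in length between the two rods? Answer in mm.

2.94 mm

ΔT = 157.0 K
brass: ΔL = 18.8×10⁻⁶ × 1.854 m × 157.0 = 5.4723×10⁻³ m = 5.4723 mm
zinc: ΔL = 28.9×10⁻⁶ × 1.854 m × 157.0 = 8.4122×10⁻³ m = 8.4122 mm
difference = 8.4122 − 5.4723 = 2.9399 mm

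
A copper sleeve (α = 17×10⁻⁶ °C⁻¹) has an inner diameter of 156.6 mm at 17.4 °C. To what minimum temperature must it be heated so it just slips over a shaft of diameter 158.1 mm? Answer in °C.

Required Δd = 158.1 − 156.6 = 1.5 mm
Δd = αd₀ΔT ⇒ ΔT = Δd/(αd₀) = 1.5 / (17×10⁻⁶ × 156.6) = 563.44 K
T_min = 17.4 + 563.44 = 580.84 °C

T = 581 °C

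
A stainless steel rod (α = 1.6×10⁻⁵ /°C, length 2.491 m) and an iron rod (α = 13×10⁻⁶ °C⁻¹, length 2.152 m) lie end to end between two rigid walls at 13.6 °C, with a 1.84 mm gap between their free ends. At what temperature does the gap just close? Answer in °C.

T = 40.7 °C

α₁L₁ = 3.9856×10⁻⁵ m/K, α₂L₂ = 2.7976×10⁻⁵ m/K → total 6.7832×10⁻⁵ m/K
ΔT = g/(α₁L₁+α₂L₂) = 1.84×10⁻³ / 6.7832×10⁻⁵ = 27.126 K
T = 13.6 + 27.126 = 40.726 °C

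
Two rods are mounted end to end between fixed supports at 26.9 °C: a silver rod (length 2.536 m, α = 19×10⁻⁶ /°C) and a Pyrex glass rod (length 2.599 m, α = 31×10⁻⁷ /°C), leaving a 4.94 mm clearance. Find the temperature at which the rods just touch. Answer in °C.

Gap closes when ΔL₁ + ΔL₂ = 4.94 mm = 4.94×10⁻³ m
(α₁L₁ + α₂L₂)ΔT = g
α₁L₁ + α₂L₂ = 19×10⁻⁶×2.536 + 31×10⁻⁷×2.599 = 5.62409×10⁻⁵ m/K
ΔT = 4.94×10⁻³ / 5.62409×10⁻⁵ = 87.84 K
T = 26.9 + 87.84 = 114.74 °C

T = 115 °C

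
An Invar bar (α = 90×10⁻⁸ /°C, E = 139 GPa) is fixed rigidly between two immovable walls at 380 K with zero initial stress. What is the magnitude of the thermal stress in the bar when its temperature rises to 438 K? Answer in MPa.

σ = 7.26 MPa

Fully constrained: the free strain ε = αΔT is blocked, so σ = Eε = EαΔT.
|ΔT| = 58 K
σ = 139×10⁹ × 90×10⁻⁸ × 58 = 7.26×10⁶ Pa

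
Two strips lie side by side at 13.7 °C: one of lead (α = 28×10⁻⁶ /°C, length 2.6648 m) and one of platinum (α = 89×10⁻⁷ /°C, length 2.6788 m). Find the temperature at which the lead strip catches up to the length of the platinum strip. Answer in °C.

Equal length when α₁L₁ΔT − α₂L₂ΔT = L₂ − L₁ = 1.40×10⁻² m
α₁L₁ = 7.46144×10⁻⁵, α₂L₂ = 2.384132×10⁻⁵ → Δ(αL) = 5.077308×10⁻⁵ m/K
ΔT = 1.40×10⁻² / 5.077308×10⁻⁵ = 275.737 K, so T = 13.7 + 275.737 = 289.437 °C

T = 289.4 °C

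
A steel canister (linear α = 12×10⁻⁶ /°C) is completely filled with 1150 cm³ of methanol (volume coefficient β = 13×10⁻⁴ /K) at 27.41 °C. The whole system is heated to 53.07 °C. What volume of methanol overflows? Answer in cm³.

37.3 cm³

The canister also expands: β_container ≈ 3α = 3.6×10⁻⁵ /K
Net overflow = V₀(β_liq − 3α_cont)ΔT
β − 3α = 1.30×10⁻³ − 3.6×10⁻⁵ = 1.264×10⁻³ /K; ΔT = 25.66 K
ΔV = 1150 × 1.264×10⁻³ × 25.66 = 37.3 cm³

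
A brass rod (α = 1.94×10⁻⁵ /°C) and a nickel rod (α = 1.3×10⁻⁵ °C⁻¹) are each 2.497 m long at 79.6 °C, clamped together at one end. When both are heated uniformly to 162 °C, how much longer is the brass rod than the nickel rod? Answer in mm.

1.32 mm

ΔT = 82.4 K
brass: ΔL = 1.94×10⁻⁵ × 2.497 m × 82.4 = 3.9916×10⁻³ m = 3.9916 mm
nickel: ΔL = 1.3×10⁻⁵ × 2.497 m × 82.4 = 2.6748×10⁻³ m = 2.6748 mm
difference = 3.9916 − 2.6748 = 1.3168 mm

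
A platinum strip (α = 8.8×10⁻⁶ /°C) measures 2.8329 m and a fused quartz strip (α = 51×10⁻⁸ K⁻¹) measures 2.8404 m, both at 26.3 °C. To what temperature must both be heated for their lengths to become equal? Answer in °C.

T = 345.7 °C

Equal length when α₁L₁ΔT − α₂L₂ΔT = L₂ − L₁ = 7.50×10⁻³ m
α₁L₁ = 2.492952×10⁻⁵, α₂L₂ = 1.448604×10⁻⁶ → Δ(αL) = 2.3480916×10⁻⁵ m/K
ΔT = 7.50×10⁻³ / 2.3480916×10⁻⁵ = 319.408 K, so T = 26.3 + 319.408 = 345.708 °C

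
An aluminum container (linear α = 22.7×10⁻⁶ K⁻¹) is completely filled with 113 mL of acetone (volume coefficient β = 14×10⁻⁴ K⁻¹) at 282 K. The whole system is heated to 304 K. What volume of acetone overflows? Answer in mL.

The container also expands: β_container ≈ 3α = 6.81×10⁻⁵ /K
Net overflow = V₀(β_liq − 3α_cont)ΔT
β − 3α = 1.40×10⁻³ − 6.81×10⁻⁵ = 1.3319×10⁻³ /K; ΔT = 22 K
ΔV = 113 × 1.3319×10⁻³ × 22 = 3.31 mL

3.31 mL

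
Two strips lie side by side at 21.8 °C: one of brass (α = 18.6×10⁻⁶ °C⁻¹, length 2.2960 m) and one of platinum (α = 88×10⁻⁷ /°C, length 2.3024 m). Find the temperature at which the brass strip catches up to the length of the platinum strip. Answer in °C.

L₁(1 + α₁ΔT) = L₂(1 + α₂ΔT) ⇒ ΔT = (L₂ − L₁)/(α₁L₁ − α₂L₂)
L₂ − L₁ = 2.3024 − 2.2960 = 6.40×10⁻³ m
α₁L₁ − α₂L₂ = 18.6×10⁻⁶×2.2960 − 88×10⁻⁷×2.3024 = 2.244448×10⁻⁵ m/K
ΔT = 6.40×10⁻³ / 2.244448×10⁻⁵ = 285.148 K
T = 21.8 + 285.148 = 306.948 °C

T = 306.9 °C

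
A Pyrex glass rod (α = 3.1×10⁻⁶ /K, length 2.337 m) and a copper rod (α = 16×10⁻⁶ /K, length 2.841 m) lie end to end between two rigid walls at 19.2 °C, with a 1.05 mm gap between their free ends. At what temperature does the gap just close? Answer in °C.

T = 39.1 °C

Gap closes when ΔL₁ + ΔL₂ = 1.05 mm = 1.05×10⁻³ m
(α₁L₁ + α₂L₂)ΔT = g
α₁L₁ + α₂L₂ = 3.1×10⁻⁶×2.337 + 16×10⁻⁶×2.841 = 5.27007×10⁻⁵ m/K
ΔT = 1.05×10⁻³ / 5.27007×10⁻⁵ = 19.924 K
T = 19.2 + 19.924 = 39.124 °C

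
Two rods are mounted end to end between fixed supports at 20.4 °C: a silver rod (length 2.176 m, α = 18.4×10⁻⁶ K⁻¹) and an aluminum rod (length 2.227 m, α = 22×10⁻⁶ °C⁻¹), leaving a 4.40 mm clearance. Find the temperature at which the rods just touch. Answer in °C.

T = 69.8 °C

Gap closes when ΔL₁ + ΔL₂ = 4.40 mm = 4.40×10⁻³ m
(α₁L₁ + α₂L₂)ΔT = g
α₁L₁ + α₂L₂ = 18.4×10⁻⁶×2.176 + 22×10⁻⁶×2.227 = 8.90324×10⁻⁵ m/K
ΔT = 4.40×10⁻³ / 8.90324×10⁻⁵ = 49.420 K
T = 20.4 + 49.420 = 69.820 °C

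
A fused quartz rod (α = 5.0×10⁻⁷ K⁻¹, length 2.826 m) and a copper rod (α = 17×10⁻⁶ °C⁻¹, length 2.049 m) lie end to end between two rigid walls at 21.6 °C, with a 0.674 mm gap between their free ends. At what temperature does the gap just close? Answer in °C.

T = 40.2 °C

α₁L₁ = 1.413×10⁻⁶ m/K, α₂L₂ = 3.4833×10⁻⁵ m/K → total 3.6246×10⁻⁵ m/K
ΔT = g/(α₁L₁+α₂L₂) = 6.74×10⁻⁴ / 3.6246×10⁻⁵ = 18.595 K
T = 21.6 + 18.595 = 40.195 °C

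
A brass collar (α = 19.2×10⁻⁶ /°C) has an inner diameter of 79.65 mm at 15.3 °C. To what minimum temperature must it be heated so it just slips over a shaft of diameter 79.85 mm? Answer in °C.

Required Δd = 79.85 − 79.65 = 0.20 mm
Δd = αd₀ΔT ⇒ ΔT = Δd/(αd₀) = 0.20 / (19.2×10⁻⁶ × 79.65) = 130.78 K
T_min = 15.3 + 130.78 = 146.08 °C

T = 146 °C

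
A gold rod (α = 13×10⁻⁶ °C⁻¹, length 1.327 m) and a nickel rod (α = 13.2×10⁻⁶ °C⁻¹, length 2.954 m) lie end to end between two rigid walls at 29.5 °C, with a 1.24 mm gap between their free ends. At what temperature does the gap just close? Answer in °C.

α₁L₁ = 1.7251×10⁻⁵ m/K, α₂L₂ = 3.89928×10⁻⁵ m/K → total 5.62438×10⁻⁵ m/K
ΔT = g/(α₁L₁+α₂L₂) = 1.24×10⁻³ / 5.62438×10⁻⁵ = 22.047 K
T = 29.5 + 22.047 = 51.547 °C

T = 51.5 °C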